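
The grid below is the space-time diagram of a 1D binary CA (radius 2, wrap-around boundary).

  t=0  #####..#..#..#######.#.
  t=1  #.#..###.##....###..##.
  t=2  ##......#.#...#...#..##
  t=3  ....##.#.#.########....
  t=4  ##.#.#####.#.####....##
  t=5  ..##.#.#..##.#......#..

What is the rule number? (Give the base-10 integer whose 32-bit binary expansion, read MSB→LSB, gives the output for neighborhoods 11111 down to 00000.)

2393257245

  [31] ##### => #  t=0,i=2
  [30] ####. => .  t=0,i=3
  [29] ###.# => .  t=0,i=19
  [28] ###.. => .  t=0,i=4
  [27] ##.## => #  t=1,i=8
  [26] ##.#. => #  t=0,i=20
  [25] ##..# => #  t=0,i=5
  [24] ##... => .  t=1,i=11
  [23] #.### => #  t=0,i=0
  [22] #.##. => .  t=1,i=9
  [21] #.#.# => #  t=0,i=21
  [20] #.#.. => .  t=1,i=2
  [19] #..## => .  t=0,i=12
  [18] #..#. => #  t=0,i=6
  [17] #...# => #  t=2,i=12
  [16] #.... => .  t=1,i=12
  [15] .#### => .  t=0,i=1
  [14] .###. => .  t=1,i=6
  [13] .##.# => #  t=1,i=21
  [12] .##.. => #  t=1,i=10
  [11] .#.## => .  t=0,i=22
  [10] .#.#. => #  t=1,i=1
  [9] .#..# => .  t=0,i=8
  [8] .#... => #  t=2,i=11
  [7] ..### => .  t=0,i=13
  [6] ..##. => .  t=1,i=20
  [5] ..#.# => .  t=2,i=8
  [4] ..#.. => #  t=0,i=7
  [3] ...## => #  t=1,i=14
  [2] ...#. => #  t=2,i=7
  [1] ....# => .  t=1,i=13
  [0] ..... => #  t=2,i=4
  bits 10001110101001100011010100011101 = 2393257245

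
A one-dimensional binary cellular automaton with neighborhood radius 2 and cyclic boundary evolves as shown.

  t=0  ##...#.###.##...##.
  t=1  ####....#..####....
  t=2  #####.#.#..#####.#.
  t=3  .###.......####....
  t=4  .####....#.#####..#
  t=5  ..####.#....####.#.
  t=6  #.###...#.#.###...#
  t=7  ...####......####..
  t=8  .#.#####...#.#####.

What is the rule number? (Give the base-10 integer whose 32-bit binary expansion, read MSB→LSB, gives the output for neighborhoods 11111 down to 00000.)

  nb #####: next=#  (t=2,i=2, bit31=1)
  nb ####.: next=#  (t=1,i=2, bit30=1)
  nb ###.#: next=.  (t=0,i=9, bit29=0)
  nb ###..: next=#  (t=1,i=3, bit28=1)
  nb ##.##: next=.  (t=0,i=10, bit27=0)
  nb ##.#.: next=.  (t=2,i=5, bit26=0)
  nb ##..#: next=.  (t=4,i=16, bit25=0)
  nb ##...: next=#  (t=0,i=2, bit24=1)
  nb #.###: next=.  (t=0,i=7, bit23=0)
  nb #.##.: next=#  (t=0,i=0, bit22=1)
  nb #.#.#: next=.  (t=2,i=6, bit21=0)
  nb #.#..: next=.  (t=2,i=8, bit20=0)
  nb #..##: next=.  (t=1,i=10, bit19=0)
  nb #..#.: next=#  (t=4,i=17, bit18=1)
  nb #...#: next=#  (t=0,i=3, bit17=1)
  nb #....: next=.  (t=1,i=5, bit16=0)
  nb .####: next=#  (t=1,i=1, bit15=1)
  nb .###.: next=#  (t=0,i=8, bit14=1)
  nb .##.#: next=.  (t=0,i=17, bit13=0)
  nb .##..: next=#  (t=0,i=1, bit12=1)
  nb .#.##: next=.  (t=0,i=6, bit11=0)
  nb .#.#.: next=.  (t=2,i=7, bit10=0)
  nb .#..#: next=.  (t=1,i=9, bit9=0)
  nb .#...: next=#  (t=5,i=8, bit8=1)
  nb ..###: next=#  (t=1,i=0, bit7=1)
  nb ..##.: next=.  (t=0,i=16, bit6=0)
  nb ..#.#: next=.  (t=0,i=5, bit5=0)
  nb ..#..: next=#  (t=1,i=8, bit4=1)
  nb ...##: next=.  (t=0,i=15, bit3=0)
  nb ...#.: next=.  (t=0,i=4, bit2=0)
  nb ....#: next=#  (t=1,i=6, bit1=1)
  nb .....: next=.  (t=3,i=6, bit0=0)
  bits 11010001010001101101000110010010 = 3511079314

3511079314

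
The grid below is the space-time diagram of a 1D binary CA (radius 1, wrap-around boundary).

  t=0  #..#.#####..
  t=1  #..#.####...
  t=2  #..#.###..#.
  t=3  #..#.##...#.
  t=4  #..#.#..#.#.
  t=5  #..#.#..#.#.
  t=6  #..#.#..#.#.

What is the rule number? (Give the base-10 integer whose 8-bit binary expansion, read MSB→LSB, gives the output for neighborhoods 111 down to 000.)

  ### -> #   bit 7 = 1  t=0,i=6
  ##. -> .   bit 6 = 0  t=0,i=9
  #.# -> .   bit 5 = 0  t=0,i=4
  #.. -> .   bit 4 = 0  t=0,i=1
  .## -> #   bit 3 = 1  t=0,i=5
  .#. -> #   bit 2 = 1  t=0,i=0
  ..# -> .   bit 1 = 0  t=0,i=2
  ... -> #   bit 0 = 1  t=1,i=10
  bits 10001101 = 141

141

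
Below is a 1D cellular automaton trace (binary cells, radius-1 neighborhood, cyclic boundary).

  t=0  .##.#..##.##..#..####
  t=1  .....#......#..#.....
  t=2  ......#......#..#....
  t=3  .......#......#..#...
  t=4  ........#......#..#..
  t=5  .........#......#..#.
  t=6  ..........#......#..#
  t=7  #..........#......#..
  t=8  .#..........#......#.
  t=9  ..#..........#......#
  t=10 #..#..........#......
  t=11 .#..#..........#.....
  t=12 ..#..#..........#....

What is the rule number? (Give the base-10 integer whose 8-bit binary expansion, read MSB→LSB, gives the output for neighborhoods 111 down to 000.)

16

  nb ###: next=.  (t=0,i=18, bit7=0)
  nb ##.: next=.  (t=0,i=2, bit6=0)
  nb #.#: next=.  (t=0,i=0, bit5=0)
  nb #..: next=#  (t=0,i=5, bit4=1)
  nb .##: next=.  (t=0,i=1, bit3=0)
  nb .#.: next=.  (t=0,i=4, bit2=0)
  nb ..#: next=.  (t=0,i=6, bit1=0)
  nb ...: next=.  (t=1,i=0, bit0=0)
  bits 00010000 = 16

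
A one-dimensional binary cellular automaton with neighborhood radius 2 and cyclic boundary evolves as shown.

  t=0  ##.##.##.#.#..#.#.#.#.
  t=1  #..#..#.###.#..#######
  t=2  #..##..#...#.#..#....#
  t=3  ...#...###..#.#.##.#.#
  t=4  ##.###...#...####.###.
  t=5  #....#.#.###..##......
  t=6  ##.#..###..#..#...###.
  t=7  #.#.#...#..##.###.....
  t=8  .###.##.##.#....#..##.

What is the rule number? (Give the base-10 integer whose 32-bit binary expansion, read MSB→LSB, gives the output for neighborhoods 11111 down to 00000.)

1415745363

  [31] ##### => .  t=1,i=17
  [30] ####. => #  t=1,i=21
  [29] ###.# => .  t=1,i=10
  [28] ###.. => #  t=1,i=0
  [27] ##.## => .  t=0,i=2
  [26] ##.#. => #  t=0,i=8
  [25] ##..# => .  t=1,i=1
  [24] ##... => .  t=4,i=6
  [23] #.### => .  t=1,i=8
  [22] #.##. => #  t=0,i=0
  [21] #.#.# => #  t=0,i=9
  [20] #.#.. => .  t=0,i=11
  [19] #..## => .  t=1,i=14
  [18] #..#. => .  t=0,i=13
  [17] #...# => #  t=2,i=9
  [16] #.... => .  t=2,i=18
  [15] .#### => #  t=1,i=16
  [14] .###. => .  t=1,i=9
  [13] .##.# => .  t=0,i=1
  [12] .##.. => .  t=2,i=0
  [11] .#.## => #  t=0,i=21
  [10] .#.#. => #  t=0,i=10
  [9] .#..# => #  t=0,i=12
  [8] .#... => #  t=2,i=8
  [7] ..### => .  t=1,i=15
  [6] ..##. => #  t=2,i=3
  [5] ..#.# => .  t=0,i=14
  [4] ..#.. => #  t=1,i=3
  [3] ...## => .  t=2,i=20
  [2] ...#. => .  t=2,i=10
  [1] ....# => #  t=2,i=19
  [0] ..... => #  t=5,i=18
  bits 01010100011000101000111101010011 = 1415745363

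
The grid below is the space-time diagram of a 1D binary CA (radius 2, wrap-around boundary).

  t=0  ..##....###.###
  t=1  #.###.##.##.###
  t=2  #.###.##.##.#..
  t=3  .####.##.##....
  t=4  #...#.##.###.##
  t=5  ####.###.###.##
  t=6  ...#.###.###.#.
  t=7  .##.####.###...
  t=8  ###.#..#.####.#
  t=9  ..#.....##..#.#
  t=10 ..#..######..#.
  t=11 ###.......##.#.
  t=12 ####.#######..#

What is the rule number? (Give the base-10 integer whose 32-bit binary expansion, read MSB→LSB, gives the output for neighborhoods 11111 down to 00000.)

868383839

  [31] ##### => .  t=5,i=0
  [30] ####. => .  t=1,i=14
  [29] ###.# => #  t=0,i=10
  [28] ###.. => #  t=0,i=14
  [27] ##.## => .  t=0,i=11
  [26] ##.#. => .  t=2,i=11
  [25] ##..# => #  t=0,i=0
  [24] ##... => #  t=0,i=4
  [23] #.### => #  t=0,i=12
  [22] #.##. => #  t=1,i=6
  [21] #.#.# => .  t=11,i=13
  [20] #.#.. => .  t=2,i=12
  [19] #..## => .  t=0,i=1
  [18] #..#. => .  t=2,i=14
  [17] #...# => #  t=4,i=2
  [16] #.... => .  t=0,i=5
  [15] .#### => .  t=1,i=13
  [14] .###. => #  t=0,i=9
  [13] .##.# => #  t=1,i=7
  [12] .##.. => #  t=0,i=3
  [11] .#.## => #  t=2,i=1
  [10] .#.#. => #  t=9,i=13
  [9] .#..# => .  t=2,i=13
  [8] .#... => .  t=6,i=14
  [7] ..### => .  t=0,i=8
  [6] ..##. => #  t=0,i=2
  [5] ..#.# => .  t=2,i=0
  [4] ..#.. => #  t=9,i=2
  [3] ...## => #  t=0,i=7
  [2] ...#. => #  t=4,i=3
  [1] ....# => #  t=0,i=6
  [0] ..... => #  t=3,i=13
  bits 00110011110000100111110001011111 = 868383839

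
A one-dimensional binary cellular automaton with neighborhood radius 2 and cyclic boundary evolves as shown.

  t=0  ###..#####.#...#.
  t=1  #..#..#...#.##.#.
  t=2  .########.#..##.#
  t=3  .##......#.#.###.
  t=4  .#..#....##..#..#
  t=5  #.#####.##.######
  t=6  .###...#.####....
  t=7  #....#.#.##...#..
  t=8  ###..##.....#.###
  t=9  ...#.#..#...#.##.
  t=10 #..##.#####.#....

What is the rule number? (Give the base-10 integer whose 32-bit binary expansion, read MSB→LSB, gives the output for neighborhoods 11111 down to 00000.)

  #####|.  b31=0 t=0,i=7
  ####.|.  b30=0 t=0,i=8
  ###.#|.  b29=0 t=0,i=9
  ###..|.  b28=0 t=0,i=2
  ##.##|#  b27=1 t=5,i=1
  ##.#.|#  b26=1 t=0,i=10
  ##..#|#  b25=1 t=0,i=3
  ##...|.  b24=0 t=3,i=3
  #.###|#  b23=1 t=0,i=0
  #.##.|.  b22=0 t=1,i=12
  #.#.#|.  b21=0 t=1,i=15
  #.#..|.  b20=0 t=0,i=11
  #..##|.  b19=0 t=0,i=4
  #..#.|#  b18=1 t=1,i=2
  #...#|#  b17=1 t=0,i=13
  #....|#  b16=1 t=3,i=4
  .####|#  b15=1 t=0,i=6
  .###.|.  b14=0 t=0,i=1
  .##.#|#  b13=1 t=1,i=13
  .##..|.  b12=0 t=3,i=2
  .#.##|.  b11=0 t=0,i=16
  .#.#.|#  b10=1 t=1,i=16
  .#..#|#  b9=1 t=1,i=1
  .#...|#  b8=1 t=0,i=12
  ..###|.  b7=0 t=0,i=5
  ..##.|#  b6=1 t=2,i=13
  ..#.#|#  b5=1 t=0,i=15
  ..#..|#  b4=1 t=1,i=3
  ...##|#  b3=1 t=4,i=8
  ...#.|.  b2=0 t=0,i=14
  ....#|.  b1=0 t=3,i=7
  .....|.  b0=0 t=3,i=5
  bits 00001110100001111010011101111000 = 243771256

243771256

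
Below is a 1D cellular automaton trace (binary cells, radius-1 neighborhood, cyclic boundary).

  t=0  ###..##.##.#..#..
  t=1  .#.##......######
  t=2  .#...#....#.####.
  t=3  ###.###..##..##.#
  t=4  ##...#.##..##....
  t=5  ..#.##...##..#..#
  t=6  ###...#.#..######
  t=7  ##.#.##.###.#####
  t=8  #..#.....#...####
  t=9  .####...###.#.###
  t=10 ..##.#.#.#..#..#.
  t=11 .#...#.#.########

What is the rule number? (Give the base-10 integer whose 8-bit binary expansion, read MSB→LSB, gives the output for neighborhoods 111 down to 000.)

  ###|#  b7=1 t=0,i=1
  ##.|.  b6=0 t=0,i=2
  #.#|.  b5=0 t=0,i=7
  #..|#  b4=1 t=0,i=3
  .##|.  b3=0 t=0,i=0
  .#.|#  b2=1 t=0,i=11
  ..#|#  b1=1 t=0,i=4
  ...|.  b0=0 t=1,i=6
  bits 10010110 = 150

150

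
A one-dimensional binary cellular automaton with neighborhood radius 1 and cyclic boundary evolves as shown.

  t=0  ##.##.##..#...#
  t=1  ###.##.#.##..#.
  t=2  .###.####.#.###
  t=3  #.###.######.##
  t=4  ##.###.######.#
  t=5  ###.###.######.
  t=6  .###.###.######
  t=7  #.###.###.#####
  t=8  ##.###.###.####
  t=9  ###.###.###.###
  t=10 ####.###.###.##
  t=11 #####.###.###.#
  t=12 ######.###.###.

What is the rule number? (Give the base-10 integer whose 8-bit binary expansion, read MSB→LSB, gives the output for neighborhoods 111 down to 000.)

  [7] ### => #  t=0,i=0
  [6] ##. => #  t=0,i=1
  [5] #.# => #  t=0,i=2
  [4] #.. => .  t=0,i=8
  [3] .## => .  t=0,i=3
  [2] .#. => #  t=0,i=10
  [1] ..# => #  t=0,i=9
  [0] ... => .  t=0,i=12
  bits 11100110 = 230

230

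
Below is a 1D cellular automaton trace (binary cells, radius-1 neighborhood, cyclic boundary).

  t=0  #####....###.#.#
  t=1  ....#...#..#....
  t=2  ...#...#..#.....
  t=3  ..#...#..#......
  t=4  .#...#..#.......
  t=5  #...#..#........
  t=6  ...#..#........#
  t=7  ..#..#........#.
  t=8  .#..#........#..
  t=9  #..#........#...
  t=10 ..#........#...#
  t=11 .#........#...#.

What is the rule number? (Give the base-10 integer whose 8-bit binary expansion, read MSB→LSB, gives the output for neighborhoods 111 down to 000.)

66

  ### -> .   bit 7 = 0  t=0,i=0
  ##. -> #   bit 6 = 1  t=0,i=4
  #.# -> .   bit 5 = 0  t=0,i=12
  #.. -> .   bit 4 = 0  t=0,i=5
  .## -> .   bit 3 = 0  t=0,i=9
  .#. -> .   bit 2 = 0  t=0,i=13
  ..# -> #   bit 1 = 1  t=0,i=8
  ... -> .   bit 0 = 0  t=0,i=6
  bits 01000010 = 66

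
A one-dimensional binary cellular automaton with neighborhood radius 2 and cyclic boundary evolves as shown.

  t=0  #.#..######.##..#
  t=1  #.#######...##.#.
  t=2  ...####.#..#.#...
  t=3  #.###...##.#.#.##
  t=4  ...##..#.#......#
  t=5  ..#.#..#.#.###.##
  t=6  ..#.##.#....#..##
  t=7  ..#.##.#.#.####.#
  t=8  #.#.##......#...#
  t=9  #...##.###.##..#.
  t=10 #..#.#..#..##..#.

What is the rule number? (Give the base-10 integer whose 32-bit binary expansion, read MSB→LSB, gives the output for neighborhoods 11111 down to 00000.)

  nb #####: next=#  (t=0,i=7, bit31=1)
  nb ####.: next=.  (t=0,i=9, bit30=0)
  nb ###.#: next=.  (t=0,i=10, bit29=0)
  nb ###..: next=#  (t=1,i=8, bit28=1)
  nb ##.##: next=.  (t=0,i=11, bit27=0)
  nb ##.#.: next=.  (t=0,i=1, bit26=0)
  nb ##..#: next=.  (t=0,i=14, bit25=0)
  nb ##...: next=.  (t=1,i=9, bit24=0)
  nb #.###: next=.  (t=1,i=2, bit23=0)
  nb #.##.: next=#  (t=0,i=12, bit22=1)
  nb #.#.#: next=.  (t=1,i=0, bit21=0)
  nb #.#..: next=#  (t=0,i=2, bit20=1)
  nb #..##: next=#  (t=0,i=4, bit19=1)
  nb #..#.: next=.  (t=2,i=10, bit18=0)
  nb #...#: next=.  (t=1,i=10, bit17=0)
  nb #....: next=#  (t=2,i=15, bit16=1)
  nb .####: next=#  (t=0,i=6, bit15=1)
  nb .###.: next=#  (t=3,i=3, bit14=1)
  nb .##.#: next=#  (t=0,i=0, bit13=1)
  nb .##..: next=#  (t=0,i=13, bit12=1)
  nb .#.##: next=.  (t=1,i=1, bit11=0)
  nb .#.#.: next=.  (t=1,i=16, bit10=0)
  nb .#..#: next=#  (t=0,i=3, bit9=1)
  nb .#...: next=.  (t=2,i=14, bit8=0)
  nb ..###: next=#  (t=0,i=5, bit7=1)
  nb ..##.: next=.  (t=0,i=16, bit6=0)
  nb ..#.#: next=#  (t=2,i=11, bit5=1)
  nb ..#..: next=#  (t=4,i=16, bit4=1)
  nb ...##: next=#  (t=1,i=11, bit3=1)
  nb ...#.: next=#  (t=4,i=15, bit2=1)
  nb ....#: next=.  (t=2,i=1, bit1=0)
  nb .....: next=#  (t=2,i=0, bit0=1)
  bits 10010000010110011111001010111101 = 2421813949

2421813949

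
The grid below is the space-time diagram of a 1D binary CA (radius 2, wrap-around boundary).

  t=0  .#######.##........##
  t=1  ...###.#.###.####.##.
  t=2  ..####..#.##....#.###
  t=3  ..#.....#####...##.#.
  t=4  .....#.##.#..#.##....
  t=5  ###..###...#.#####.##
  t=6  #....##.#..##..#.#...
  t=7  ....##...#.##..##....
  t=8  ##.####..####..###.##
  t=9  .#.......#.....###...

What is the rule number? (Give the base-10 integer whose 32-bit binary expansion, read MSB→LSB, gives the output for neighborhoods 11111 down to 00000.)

2705350377

  #####|#  b31=1 t=0,i=3
  ####.|.  b30=0 t=0,i=6
  ###.#|#  b29=1 t=0,i=7
  ###..|.  b28=0 t=2,i=5
  ##.##|.  b27=0 t=0,i=0
  ##.#.|.  b26=0 t=1,i=6
  ##..#|.  b25=0 t=2,i=0
  ##...|#  b24=1 t=0,i=11
  #.###|.  b23=0 t=0,i=1
  #.##.|#  b22=1 t=0,i=9
  #.#.#|.  b21=0 t=1,i=7
  #.#..|.  b20=0 t=3,i=19
  #..##|.  b19=0 t=2,i=1
  #..#.|.  b18=0 t=2,i=7
  #...#|.  b17=0 t=3,i=0
  #....|.  b16=0 t=0,i=12
  .####|.  b15=0 t=0,i=2
  .###.|#  b14=1 t=1,i=4
  .##.#|.  b13=0 t=0,i=20
  .##..|#  b12=1 t=0,i=10
  .#.##|#  b11=1 t=1,i=8
  .#.#.|#  b10=1 t=6,i=16
  .#..#|#  b9=1 t=4,i=11
  .#...|.  b8=0 t=3,i=3
  ..###|#  b7=1 t=1,i=3
  ..##.|#  b6=1 t=0,i=19
  ..#.#|#  b5=1 t=2,i=8
  ..#..|.  b4=0 t=3,i=2
  ...##|#  b3=1 t=0,i=18
  ...#.|.  b2=0 t=2,i=15
  ....#|.  b1=0 t=0,i=17
  .....|#  b0=1 t=0,i=13
  bits 10100001010000000101111011101001 = 2705350377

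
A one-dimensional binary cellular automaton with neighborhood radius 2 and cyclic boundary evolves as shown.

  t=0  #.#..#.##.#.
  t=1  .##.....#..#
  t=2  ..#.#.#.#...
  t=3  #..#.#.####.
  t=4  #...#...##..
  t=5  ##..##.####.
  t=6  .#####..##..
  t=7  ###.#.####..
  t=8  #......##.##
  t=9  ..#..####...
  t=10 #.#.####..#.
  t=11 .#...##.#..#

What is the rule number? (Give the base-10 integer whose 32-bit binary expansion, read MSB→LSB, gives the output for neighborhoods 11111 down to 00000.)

  [31] ##### => .  t=6,i=3
  [30] ####. => #  t=3,i=9
  [29] ###.# => .  t=3,i=10
  [28] ###.. => .  t=6,i=5
  [27] ##.## => .  t=5,i=6
  [26] ##.#. => .  t=0,i=9
  [25] ##..# => #  t=4,i=10
  [24] ##... => .  t=1,i=3
  [23] #.### => .  t=3,i=7
  [22] #.##. => .  t=0,i=7
  [21] #.#.# => .  t=0,i=0
  [20] #.#.. => #  t=0,i=2
  [19] #..## => #  t=5,i=3
  [18] #..#. => .  t=0,i=4
  [17] #...# => .  t=4,i=2
  [16] #.... => #  t=1,i=4
  [15] .#### => #  t=3,i=8
  [14] .###. => .  t=7,i=1
  [13] .##.# => #  t=0,i=8
  [12] .##.. => #  t=1,i=2
  [11] .#.## => .  t=0,i=6
  [10] .#.#. => #  t=0,i=1
  [9] .#..# => .  t=0,i=3
  [8] .#... => #  t=2,i=9
  [7] ..### => #  t=6,i=1
  [6] ..##. => #  t=4,i=8
  [5] ..#.# => .  t=0,i=5
  [4] ..#.. => #  t=1,i=8
  [3] ...## => #  t=4,i=7
  [2] ...#. => .  t=1,i=7
  [1] ....# => #  t=1,i=6
  [0] ..... => .  t=1,i=5
  bits 01000010000110011011010111011010 = 1108981210

1108981210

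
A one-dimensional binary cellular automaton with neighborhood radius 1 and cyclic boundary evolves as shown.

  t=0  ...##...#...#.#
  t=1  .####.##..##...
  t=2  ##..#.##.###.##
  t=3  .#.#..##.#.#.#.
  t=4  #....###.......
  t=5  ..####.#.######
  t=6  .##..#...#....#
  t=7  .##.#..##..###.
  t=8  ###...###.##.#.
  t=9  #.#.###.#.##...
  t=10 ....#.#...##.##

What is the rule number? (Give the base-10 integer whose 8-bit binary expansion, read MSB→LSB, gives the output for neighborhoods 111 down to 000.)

  [7] ### => .  t=1,i=2
  [6] ##. => #  t=0,i=4
  [5] #.# => .  t=0,i=13
  [4] #.. => .  t=0,i=0
  [3] .## => #  t=0,i=3
  [2] .#. => .  t=0,i=8
  [1] ..# => #  t=0,i=2
  [0] ... => #  t=0,i=1
  bits 01001011 = 75

75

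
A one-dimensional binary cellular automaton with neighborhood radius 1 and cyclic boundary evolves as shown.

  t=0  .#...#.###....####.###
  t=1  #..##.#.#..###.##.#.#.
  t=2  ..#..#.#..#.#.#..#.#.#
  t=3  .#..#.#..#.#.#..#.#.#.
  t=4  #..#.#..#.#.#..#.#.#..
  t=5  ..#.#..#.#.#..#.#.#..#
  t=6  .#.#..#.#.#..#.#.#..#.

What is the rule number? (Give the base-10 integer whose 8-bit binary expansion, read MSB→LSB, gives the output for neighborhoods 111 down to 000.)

163

  ### -> #   bit 7 = 1  t=0,i=8
  ##. -> .   bit 6 = 0  t=0,i=9
  #.# -> #   bit 5 = 1  t=0,i=0
  #.. -> .   bit 4 = 0  t=0,i=2
  .## -> .   bit 3 = 0  t=0,i=7
  .#. -> .   bit 2 = 0  t=0,i=1
  ..# -> #   bit 1 = 1  t=0,i=4
  ... -> #   bit 0 = 1  t=0,i=3
  bits 10100011 = 163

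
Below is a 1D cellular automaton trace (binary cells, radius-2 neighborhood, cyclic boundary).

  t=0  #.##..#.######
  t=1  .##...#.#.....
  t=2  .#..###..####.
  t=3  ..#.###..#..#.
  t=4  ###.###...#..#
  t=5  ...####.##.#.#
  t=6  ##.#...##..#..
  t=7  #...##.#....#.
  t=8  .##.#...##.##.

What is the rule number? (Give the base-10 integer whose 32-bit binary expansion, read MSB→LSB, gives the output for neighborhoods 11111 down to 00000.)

417547237

  [31] ##### => .  t=0,i=10
  [30] ####. => .  t=0,i=13
  [29] ###.# => .  t=0,i=0
  [28] ###.. => #  t=2,i=6
  [27] ##.## => #  t=0,i=1
  [26] ##.#. => .  t=5,i=10
  [25] ##..# => .  t=0,i=4
  [24] ##... => .  t=1,i=3
  [23] #.### => #  t=0,i=8
  [22] #.##. => #  t=0,i=2
  [21] #.#.# => #  t=5,i=11
  [20] #.#.. => .  t=1,i=8
  [19] #..## => .  t=2,i=3
  [18] #..#. => .  t=0,i=5
  [17] #...# => #  t=1,i=4
  [16] #.... => #  t=1,i=10
  [15] .#### => .  t=0,i=9
  [14] .###. => #  t=2,i=5
  [13] .##.# => .  t=5,i=9
  [12] .##.. => .  t=0,i=3
  [11] .#.## => .  t=0,i=7
  [10] .#.#. => .  t=1,i=7
  [9] .#..# => #  t=2,i=2
  [8] .#... => #  t=1,i=9
  [7] ..### => #  t=2,i=4
  [6] ..##. => #  t=1,i=1
  [5] ..#.# => #  t=0,i=6
  [4] ..#.. => .  t=2,i=1
  [3] ...## => .  t=1,i=0
  [2] ...#. => #  t=1,i=5
  [1] ....# => .  t=1,i=13
  [0] ..... => #  t=1,i=11
  bits 00011000111000110100001111100101 = 417547237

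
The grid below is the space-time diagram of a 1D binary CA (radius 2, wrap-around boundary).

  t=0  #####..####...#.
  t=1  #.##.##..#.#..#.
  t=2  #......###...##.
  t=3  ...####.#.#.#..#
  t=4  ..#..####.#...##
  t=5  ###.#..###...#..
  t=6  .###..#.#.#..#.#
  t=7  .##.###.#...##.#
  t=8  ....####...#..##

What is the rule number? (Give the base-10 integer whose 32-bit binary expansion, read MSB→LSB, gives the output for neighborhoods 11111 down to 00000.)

  [31] ##### => #  t=0,i=2
  [30] ####. => #  t=0,i=3
  [29] ###.# => #  t=3,i=6
  [28] ###.. => .  t=0,i=4
  [27] ##.## => .  t=1,i=4
  [26] ##.#. => #  t=2,i=15
  [25] ##..# => #  t=0,i=5
  [24] ##... => #  t=0,i=11
  [23] #.### => #  t=0,i=0
  [22] #.##. => .  t=1,i=2
  [21] #.#.# => #  t=1,i=0
  [20] #.#.. => .  t=1,i=11
  [19] #..## => #  t=0,i=6
  [18] #..#. => #  t=1,i=8
  [17] #...# => .  t=0,i=12
  [16] #.... => .  t=2,i=2
  [15] .#### => .  t=0,i=1
  [14] .###. => #  t=2,i=8
  [13] .##.# => .  t=1,i=3
  [12] .##.. => .  t=1,i=6
  [11] .#.## => .  t=0,i=15
  [10] .#.#. => .  t=1,i=10
  [9] .#..# => .  t=1,i=12
  [8] .#... => .  t=2,i=1
  [7] ..### => .  t=0,i=7
  [6] ..##. => .  t=2,i=13
  [5] ..#.# => #  t=0,i=14
  [4] ..#.. => #  t=3,i=15
  [3] ...## => #  t=2,i=6
  [2] ...#. => .  t=0,i=13
  [1] ....# => #  t=2,i=5
  [0] ..... => #  t=2,i=3
  bits 11100111101011000100000000111011 = 3886825531

3886825531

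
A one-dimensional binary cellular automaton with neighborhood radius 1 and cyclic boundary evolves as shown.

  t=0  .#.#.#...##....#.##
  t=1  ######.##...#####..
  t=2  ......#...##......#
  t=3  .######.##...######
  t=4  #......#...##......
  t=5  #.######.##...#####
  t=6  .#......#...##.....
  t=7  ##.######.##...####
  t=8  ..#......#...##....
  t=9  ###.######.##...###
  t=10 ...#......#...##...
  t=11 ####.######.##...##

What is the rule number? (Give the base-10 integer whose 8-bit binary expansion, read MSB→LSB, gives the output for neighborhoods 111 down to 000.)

  [7] ### => .  t=1,i=1
  [6] ##. => .  t=0,i=10
  [5] #.# => #  t=0,i=0
  [4] #.. => .  t=0,i=6
  [3] .## => .  t=0,i=9
  [2] .#. => #  t=0,i=1
  [1] ..# => #  t=0,i=8
  [0] ... => #  t=0,i=7
  bits 00100111 = 39

39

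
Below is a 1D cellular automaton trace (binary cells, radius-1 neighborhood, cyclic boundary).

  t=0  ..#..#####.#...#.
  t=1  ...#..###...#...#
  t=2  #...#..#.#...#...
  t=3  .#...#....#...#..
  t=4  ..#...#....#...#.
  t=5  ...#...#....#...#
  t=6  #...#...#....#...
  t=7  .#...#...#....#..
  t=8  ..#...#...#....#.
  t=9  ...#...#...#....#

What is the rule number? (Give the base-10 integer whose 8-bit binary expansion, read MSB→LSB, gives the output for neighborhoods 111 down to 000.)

144

  nb ###: next=#  (t=0,i=6, bit7=1)
  nb ##.: next=.  (t=0,i=9, bit6=0)
  nb #.#: next=.  (t=0,i=10, bit5=0)
  nb #..: next=#  (t=0,i=3, bit4=1)
  nb .##: next=.  (t=0,i=5, bit3=0)
  nb .#.: next=.  (t=0,i=2, bit2=0)
  nb ..#: next=.  (t=0,i=1, bit1=0)
  nb ...: next=.  (t=0,i=0, bit0=0)
  bits 10010000 = 144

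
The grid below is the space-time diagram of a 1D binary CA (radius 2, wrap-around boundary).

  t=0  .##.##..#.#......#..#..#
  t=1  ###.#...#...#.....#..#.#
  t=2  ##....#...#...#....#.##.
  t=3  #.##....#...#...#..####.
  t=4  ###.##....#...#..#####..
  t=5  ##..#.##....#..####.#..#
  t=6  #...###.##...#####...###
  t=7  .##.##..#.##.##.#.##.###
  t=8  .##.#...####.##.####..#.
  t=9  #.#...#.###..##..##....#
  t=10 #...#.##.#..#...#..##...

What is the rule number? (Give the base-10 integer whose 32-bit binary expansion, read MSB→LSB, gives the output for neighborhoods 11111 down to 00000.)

  #####|.  b31=0 t=4,i=19
  ####.|#  b30=1 t=1,i=1
  ###.#|.  b29=0 t=1,i=2
  ###..|.  b28=0 t=4,i=21
  ##.##|.  b27=0 t=0,i=3
  ##.#.|.  b26=0 t=1,i=3
  ##..#|.  b25=0 t=0,i=6
  ##...|#  b24=1 t=2,i=2
  #.###|.  b23=0 t=1,i=23
  #.##.|#  b22=1 t=0,i=1
  #.#.#|#  b21=1 t=3,i=0
  #.#..|.  b20=0 t=0,i=10
  #..##|#  b19=1 t=3,i=18
  #..#.|.  b18=0 t=0,i=7
  #...#|#  b17=1 t=1,i=6
  #....|#  b16=1 t=0,i=12
  .####|#  b15=1 t=1,i=0
  .###.|#  b14=1 t=4,i=1
  .##.#|#  b13=1 t=0,i=2
  .##..|.  b12=0 t=0,i=5
  .#.##|#  b11=1 t=0,i=0
  .#.#.|.  b10=0 t=0,i=9
  .#..#|#  b9=1 t=0,i=18
  .#...|.  b8=0 t=0,i=11
  ..###|#  b7=1 t=3,i=19
  ..##.|.  b6=0 t=8,i=1
  ..#.#|#  b5=1 t=0,i=8
  ..#..|.  b4=0 t=0,i=17
  ...##|.  b3=0 t=6,i=3
  ...#.|.  b2=0 t=0,i=16
  ....#|.  b1=0 t=0,i=15
  .....|.  b0=0 t=0,i=13
  bits 01000001011010111110101010100000 = 1097591456

1097591456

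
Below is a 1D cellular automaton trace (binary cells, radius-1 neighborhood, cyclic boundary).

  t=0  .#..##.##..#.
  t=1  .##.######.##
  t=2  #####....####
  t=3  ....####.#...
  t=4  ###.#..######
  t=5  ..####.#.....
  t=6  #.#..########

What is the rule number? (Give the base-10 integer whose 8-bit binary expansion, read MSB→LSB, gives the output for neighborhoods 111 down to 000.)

  nb ###: next=.  (t=1,i=5, bit7=0)
  nb ##.: next=#  (t=0,i=5, bit6=1)
  nb #.#: next=#  (t=0,i=6, bit5=1)
  nb #..: next=#  (t=0,i=2, bit4=1)
  nb .##: next=#  (t=0,i=4, bit3=1)
  nb .#.: next=#  (t=0,i=1, bit2=1)
  nb ..#: next=.  (t=0,i=0, bit1=0)
  nb ...: next=#  (t=2,i=6, bit0=1)
  bits 01111101 = 125

125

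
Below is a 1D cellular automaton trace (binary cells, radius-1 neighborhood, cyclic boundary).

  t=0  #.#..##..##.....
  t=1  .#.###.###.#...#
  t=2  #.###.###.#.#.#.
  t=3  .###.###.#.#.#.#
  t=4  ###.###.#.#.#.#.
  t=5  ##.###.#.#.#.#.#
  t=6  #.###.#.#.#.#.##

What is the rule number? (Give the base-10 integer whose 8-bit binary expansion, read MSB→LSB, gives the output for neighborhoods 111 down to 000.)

  ###|#  b7=1 t=1,i=4
  ##.|.  b6=0 t=0,i=6
  #.#|#  b5=1 t=0,i=1
  #..|#  b4=1 t=0,i=3
  .##|#  b3=1 t=0,i=5
  .#.|.  b2=0 t=0,i=0
  ..#|#  b1=1 t=0,i=4
  ...|.  b0=0 t=0,i=12
  bits 10111010 = 186

186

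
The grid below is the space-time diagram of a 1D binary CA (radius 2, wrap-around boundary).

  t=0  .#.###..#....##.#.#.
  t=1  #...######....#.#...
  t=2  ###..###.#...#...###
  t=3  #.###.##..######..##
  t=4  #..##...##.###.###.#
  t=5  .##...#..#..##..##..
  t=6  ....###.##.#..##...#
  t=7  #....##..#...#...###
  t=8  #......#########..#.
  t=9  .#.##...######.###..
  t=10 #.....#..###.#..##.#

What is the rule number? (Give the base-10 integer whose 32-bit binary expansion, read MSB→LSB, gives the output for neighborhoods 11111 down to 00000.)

2989416725

  #####|#  b31=1 t=1,i=6
  ####.|.  b30=0 t=1,i=8
  ###.#|#  b29=1 t=2,i=7
  ###..|#  b28=1 t=0,i=5
  ##.##|.  b27=0 t=3,i=1
  ##.#.|.  b26=0 t=0,i=15
  ##..#|#  b25=1 t=0,i=6
  ##...|.  b24=0 t=1,i=10
  #.###|.  b23=0 t=0,i=3
  #.##.|.  b22=0 t=3,i=6
  #.#.#|#  b21=1 t=0,i=16
  #.#..|.  b20=0 t=0,i=18
  #..##|#  b19=1 t=2,i=4
  #..#.|#  b18=1 t=0,i=0
  #...#|#  b17=1 t=1,i=2
  #....|.  b16=0 t=0,i=10
  .####|#  b15=1 t=1,i=5
  .###.|#  b14=1 t=0,i=4
  .##.#|#  b13=1 t=0,i=14
  .##..|.  b12=0 t=3,i=7
  .#.##|.  b11=0 t=0,i=2
  .#.#.|.  b10=0 t=0,i=17
  .#..#|.  b9=0 t=0,i=19
  .#...|#  b8=1 t=0,i=9
  ..###|.  b7=0 t=1,i=4
  ..##.|.  b6=0 t=0,i=13
  ..#.#|.  b5=0 t=0,i=1
  ..#..|#  b4=1 t=0,i=8
  ...##|.  b3=0 t=0,i=12
  ...#.|#  b2=1 t=1,i=13
  ....#|.  b1=0 t=0,i=11
  .....|#  b0=1 t=8,i=3
  bits 10110010001011101110000100010101 = 2989416725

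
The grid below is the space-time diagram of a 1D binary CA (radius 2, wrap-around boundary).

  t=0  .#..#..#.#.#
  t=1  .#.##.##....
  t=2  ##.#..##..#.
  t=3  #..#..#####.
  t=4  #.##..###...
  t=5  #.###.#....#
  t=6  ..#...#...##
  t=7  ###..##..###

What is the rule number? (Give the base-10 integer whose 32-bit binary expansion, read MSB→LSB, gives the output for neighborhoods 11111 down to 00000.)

2194968829

  ##### -> #   bit 31 = 1  t=3,i=8
  ####. -> .   bit 30 = 0  t=3,i=9
  ###.# -> .   bit 29 = 0  t=3,i=10
  ###.. -> .   bit 28 = 0  t=4,i=8
  ##.## -> .   bit 27 = 0  t=1,i=5
  ##.#. -> .   bit 26 = 0  t=2,i=2
  ##..# -> #   bit 25 = 1  t=2,i=8
  ##... -> .   bit 24 = 0  t=1,i=8
  #.### -> #   bit 23 = 1  t=5,i=2
  #.##. -> #   bit 22 = 1  t=1,i=3
  #.#.# -> .   bit 21 = 0  t=0,i=9
  #.#.. -> #   bit 20 = 1  t=0,i=1
  #..## -> .   bit 19 = 0  t=2,i=5
  #..#. -> #   bit 18 = 1  t=0,i=3
  #...# -> .   bit 17 = 0  t=4,i=10
  #.... -> .   bit 16 = 0  t=1,i=9
  .#### -> #   bit 15 = 1  t=3,i=7
  .###. -> .   bit 14 = 0  t=4,i=7
  .##.# -> .   bit 13 = 0  t=1,i=4
  .##.. -> #   bit 12 = 1  t=1,i=7
  .#.## -> .   bit 11 = 0  t=1,i=2
  .#.#. -> .   bit 10 = 0  t=0,i=0
  .#..# -> .   bit 9 = 0  t=0,i=2
  .#... -> .   bit 8 = 0  t=5,i=7
  ..### -> #   bit 7 = 1  t=3,i=6
  ..##. -> #   bit 6 = 1  t=2,i=6
  ..#.# -> #   bit 5 = 1  t=0,i=7
  ..#.. -> #   bit 4 = 1  t=0,i=4
  ...## -> #   bit 3 = 1  t=5,i=10
  ...#. -> #   bit 2 = 1  t=1,i=0
  ....# -> .   bit 1 = 0  t=1,i=11
  ..... -> #   bit 0 = 1  t=1,i=10
  bits 10000010110101001001000011111101 = 2194968829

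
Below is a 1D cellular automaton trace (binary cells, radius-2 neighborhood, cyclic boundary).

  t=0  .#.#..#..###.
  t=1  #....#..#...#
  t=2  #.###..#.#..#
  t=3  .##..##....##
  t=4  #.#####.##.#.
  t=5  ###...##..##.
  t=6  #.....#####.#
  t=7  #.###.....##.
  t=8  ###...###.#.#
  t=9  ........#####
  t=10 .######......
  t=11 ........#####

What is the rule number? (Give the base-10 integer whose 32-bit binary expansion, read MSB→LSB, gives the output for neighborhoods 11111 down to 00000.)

  ##### -> .   bit 31 = 0  t=4,i=4
  ####. -> .   bit 30 = 0  t=4,i=5
  ###.# -> #   bit 29 = 1  t=4,i=6
  ###.. -> .   bit 28 = 0  t=0,i=11
  ##.## -> #   bit 27 = 1  t=2,i=1
  ##.#. -> #   bit 26 = 1  t=4,i=10
  ##..# -> #   bit 25 = 1  t=0,i=12
  ##... -> .   bit 24 = 0  t=1,i=1
  #.### -> #   bit 23 = 1  t=2,i=2
  #.##. -> .   bit 22 = 0  t=3,i=1
  #.#.# -> #   bit 21 = 1  t=4,i=0
  #.#.. -> .   bit 20 = 0  t=0,i=3
  #..## -> #   bit 19 = 1  t=0,i=8
  #..#. -> #   bit 18 = 1  t=0,i=0
  #...# -> .   bit 17 = 0  t=1,i=10
  #.... -> #   bit 16 = 1  t=1,i=2
  .#### -> .   bit 15 = 0  t=4,i=3
  .###. -> .   bit 14 = 0  t=0,i=10
  .##.# -> .   bit 13 = 0  t=2,i=0
  .##.. -> #   bit 12 = 1  t=1,i=0
  .#.## -> #   bit 11 = 1  t=4,i=1
  .#.#. -> .   bit 10 = 0  t=0,i=2
  .#..# -> .   bit 9 = 0  t=0,i=4
  .#... -> #   bit 8 = 1  t=1,i=9
  ..### -> .   bit 7 = 0  t=0,i=9
  ..##. -> #   bit 6 = 1  t=1,i=12
  ..#.# -> .   bit 5 = 0  t=0,i=1
  ..#.. -> .   bit 4 = 0  t=0,i=6
  ...## -> .   bit 3 = 0  t=1,i=11
  ...#. -> #   bit 2 = 1  t=1,i=4
  ....# -> #   bit 1 = 1  t=1,i=3
  ..... -> #   bit 0 = 1  t=6,i=3
  bits 00101110101011010001100101000111 = 783096135

783096135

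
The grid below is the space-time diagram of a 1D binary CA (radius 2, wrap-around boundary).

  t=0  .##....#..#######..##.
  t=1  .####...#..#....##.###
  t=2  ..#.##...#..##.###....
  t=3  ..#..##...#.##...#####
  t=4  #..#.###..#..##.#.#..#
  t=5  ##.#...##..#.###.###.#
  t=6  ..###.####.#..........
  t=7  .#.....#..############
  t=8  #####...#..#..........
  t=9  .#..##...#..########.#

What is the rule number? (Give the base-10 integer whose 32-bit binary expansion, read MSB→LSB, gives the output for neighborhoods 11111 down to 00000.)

387037033

  [31] ##### => .  t=0,i=12
  [30] ####. => .  t=0,i=15
  [29] ###.# => .  t=1,i=21
  [28] ###.. => #  t=0,i=16
  [27] ##.## => .  t=1,i=0
  [26] ##.#. => #  t=4,i=15
  [25] ##..# => #  t=0,i=17
  [24] ##... => #  t=0,i=3
  [23] #.### => .  t=1,i=1
  [22] #.##. => .  t=2,i=4
  [21] #.#.# => .  t=4,i=16
  [20] #.#.. => #  t=4,i=18
  [19] #..## => .  t=0,i=0
  [18] #..#. => .  t=1,i=10
  [17] #...# => .  t=1,i=6
  [16] #.... => #  t=0,i=4
  [15] .#### => #  t=0,i=11
  [14] .###. => .  t=1,i=20
  [13] .##.# => #  t=1,i=17
  [12] .##.. => #  t=0,i=2
  [11] .#.## => .  t=2,i=3
  [10] .#.#. => #  t=4,i=17
  [9] .#..# => #  t=0,i=8
  [8] .#... => #  t=1,i=12
  [7] ..### => .  t=0,i=10
  [6] ..##. => #  t=0,i=1
  [5] ..#.# => #  t=2,i=2
  [4] ..#.. => .  t=0,i=7
  [3] ...## => #  t=1,i=15
  [2] ...#. => .  t=0,i=6
  [1] ....# => .  t=0,i=5
  [0] ..... => #  t=2,i=20
  bits 00010111000100011011011101101001 = 387037033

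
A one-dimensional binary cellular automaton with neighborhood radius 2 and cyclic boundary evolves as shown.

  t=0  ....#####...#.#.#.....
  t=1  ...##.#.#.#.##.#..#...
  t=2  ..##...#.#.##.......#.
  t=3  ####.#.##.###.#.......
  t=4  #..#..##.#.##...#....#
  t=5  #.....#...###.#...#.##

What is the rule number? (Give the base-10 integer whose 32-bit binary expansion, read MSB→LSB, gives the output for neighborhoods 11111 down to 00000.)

3091422440

  nb #####: next=#  (t=0,i=6, bit31=1)
  nb ####.: next=.  (t=0,i=7, bit30=0)
  nb ###.#: next=#  (t=3,i=3, bit29=1)
  nb ###..: next=#  (t=0,i=8, bit28=1)
  nb ##.##: next=#  (t=3,i=9, bit27=1)
  nb ##.#.: next=.  (t=1,i=5, bit26=0)
  nb ##..#: next=.  (t=4,i=1, bit25=0)
  nb ##...: next=.  (t=0,i=9, bit24=0)
  nb #.###: next=.  (t=3,i=10, bit23=0)
  nb #.##.: next=#  (t=1,i=12, bit22=1)
  nb #.#.#: next=.  (t=0,i=14, bit21=0)
  nb #.#..: next=.  (t=0,i=16, bit20=0)
  nb #..##: next=.  (t=4,i=5, bit19=0)
  nb #..#.: next=.  (t=1,i=17, bit18=0)
  nb #...#: next=#  (t=0,i=10, bit17=1)
  nb #....: next=#  (t=0,i=18, bit16=1)
  nb .####: next=.  (t=0,i=5, bit15=0)
  nb .###.: next=#  (t=3,i=11, bit14=1)
  nb .##.#: next=.  (t=1,i=4, bit13=0)
  nb .##..: next=#  (t=2,i=3, bit12=1)
  nb .#.##: next=#  (t=1,i=11, bit11=1)
  nb .#.#.: next=#  (t=0,i=13, bit10=1)
  nb .#..#: next=.  (t=1,i=16, bit9=0)
  nb .#...: next=.  (t=0,i=17, bit8=0)
  nb ..###: next=#  (t=0,i=4, bit7=1)
  nb ..##.: next=#  (t=1,i=3, bit6=1)
  nb ..#.#: next=#  (t=0,i=12, bit5=1)
  nb ..#..: next=.  (t=1,i=18, bit4=0)
  nb ...##: next=#  (t=0,i=3, bit3=1)
  nb ...#.: next=.  (t=0,i=11, bit2=0)
  nb ....#: next=.  (t=0,i=2, bit1=0)
  nb .....: next=.  (t=0,i=0, bit0=0)
  bits 10111000010000110101110011101000 = 3091422440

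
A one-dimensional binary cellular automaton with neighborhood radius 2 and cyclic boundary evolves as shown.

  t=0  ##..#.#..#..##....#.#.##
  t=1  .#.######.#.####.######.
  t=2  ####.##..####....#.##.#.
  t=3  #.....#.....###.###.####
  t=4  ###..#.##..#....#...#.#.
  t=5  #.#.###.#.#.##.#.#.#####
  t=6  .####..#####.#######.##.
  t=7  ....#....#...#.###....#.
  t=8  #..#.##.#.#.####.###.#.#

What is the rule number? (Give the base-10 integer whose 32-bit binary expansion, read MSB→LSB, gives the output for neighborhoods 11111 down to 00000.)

  nb #####: next=#  (t=1,i=5, bit31=1)
  nb ####.: next=.  (t=0,i=0, bit30=0)
  nb ###.#: next=.  (t=1,i=8, bit29=0)
  nb ###..: next=#  (t=0,i=1, bit28=1)
  nb ##.##: next=.  (t=1,i=16, bit27=0)
  nb ##.#.: next=#  (t=1,i=9, bit26=1)
  nb ##..#: next=.  (t=0,i=2, bit25=0)
  nb ##...: next=#  (t=0,i=14, bit24=1)
  nb #.###: next=#  (t=0,i=22, bit23=1)
  nb #.##.: next=.  (t=2,i=5, bit22=0)
  nb #.#.#: next=#  (t=0,i=20, bit21=1)
  nb #.#..: next=#  (t=0,i=6, bit20=1)
  nb #..##: next=.  (t=0,i=11, bit19=0)
  nb #..#.: next=#  (t=0,i=3, bit18=1)
  nb #...#: next=.  (t=4,i=18, bit17=0)
  nb #....: next=#  (t=0,i=15, bit16=1)
  nb .####: next=.  (t=0,i=23, bit15=0)
  nb .###.: next=.  (t=3,i=13, bit14=0)
  nb .##.#: next=#  (t=2,i=20, bit13=1)
  nb .##..: next=#  (t=0,i=13, bit12=1)
  nb .#.##: next=#  (t=0,i=21, bit11=1)
  nb .#.#.: next=#  (t=0,i=5, bit10=1)
  nb .#..#: next=#  (t=0,i=7, bit9=1)
  nb .#...: next=#  (t=3,i=7, bit8=1)
  nb ..###: next=.  (t=2,i=9, bit7=0)
  nb ..##.: next=#  (t=0,i=12, bit6=1)
  nb ..#.#: next=#  (t=0,i=4, bit5=1)
  nb ..#..: next=.  (t=0,i=9, bit4=0)
  nb ...##: next=#  (t=3,i=11, bit3=1)
  nb ...#.: next=#  (t=0,i=17, bit2=1)
  nb ....#: next=.  (t=0,i=16, bit1=0)
  nb .....: next=.  (t=3,i=3, bit0=0)
  bits 10010101101101010011111101101100 = 2511683436

2511683436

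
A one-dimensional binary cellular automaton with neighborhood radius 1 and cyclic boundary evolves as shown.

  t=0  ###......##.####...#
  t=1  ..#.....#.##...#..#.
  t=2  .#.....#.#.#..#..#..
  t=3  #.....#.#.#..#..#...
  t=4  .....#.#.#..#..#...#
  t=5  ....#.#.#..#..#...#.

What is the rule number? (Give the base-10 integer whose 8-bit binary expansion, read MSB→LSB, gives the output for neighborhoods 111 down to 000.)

  nb ###: next=.  (t=0,i=0, bit7=0)
  nb ##.: next=#  (t=0,i=2, bit6=1)
  nb #.#: next=#  (t=0,i=11, bit5=1)
  nb #..: next=.  (t=0,i=3, bit4=0)
  nb .##: next=.  (t=0,i=9, bit3=0)
  nb .#.: next=.  (t=1,i=2, bit2=0)
  nb ..#: next=#  (t=0,i=8, bit1=1)
  nb ...: next=.  (t=0,i=4, bit0=0)
  bits 01100010 = 98

98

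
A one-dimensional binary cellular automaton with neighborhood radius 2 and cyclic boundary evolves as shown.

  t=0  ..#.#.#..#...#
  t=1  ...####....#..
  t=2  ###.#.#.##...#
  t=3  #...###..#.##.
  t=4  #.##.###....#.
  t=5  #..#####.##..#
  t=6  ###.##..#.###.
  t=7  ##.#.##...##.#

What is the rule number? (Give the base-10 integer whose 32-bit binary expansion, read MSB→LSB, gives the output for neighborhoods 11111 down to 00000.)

2596008971

  [31] ##### => #  t=5,i=5
  [30] ####. => .  t=1,i=5
  [29] ###.# => .  t=2,i=2
  [28] ###.. => #  t=1,i=6
  [27] ##.## => #  t=4,i=4
  [26] ##.#. => .  t=2,i=3
  [25] ##..# => #  t=3,i=7
  [24] ##... => .  t=1,i=7
  [23] #.### => #  t=4,i=5
  [22] #.##. => .  t=2,i=8
  [21] #.#.# => #  t=0,i=4
  [20] #.#.. => #  t=0,i=6
  [19] #..## => #  t=5,i=2
  [18] #..#. => .  t=0,i=1
  [17] #...# => #  t=0,i=11
  [16] #.... => #  t=1,i=8
  [15] .#### => #  t=1,i=4
  [14] .###. => #  t=3,i=5
  [13] .##.# => #  t=3,i=12
  [12] .##.. => #  t=2,i=9
  [11] .#.## => .  t=2,i=7
  [10] .#.#. => #  t=0,i=3
  [9] .#..# => .  t=0,i=0
  [8] .#... => .  t=0,i=10
  [7] ..### => .  t=1,i=3
  [6] ..##. => .  t=5,i=13
  [5] ..#.# => .  t=0,i=2
  [4] ..#.. => .  t=0,i=9
  [3] ...## => #  t=1,i=2
  [2] ...#. => .  t=0,i=12
  [1] ....# => #  t=1,i=1
  [0] ..... => #  t=1,i=0
  bits 10011010101110111111010000001011 = 2596008971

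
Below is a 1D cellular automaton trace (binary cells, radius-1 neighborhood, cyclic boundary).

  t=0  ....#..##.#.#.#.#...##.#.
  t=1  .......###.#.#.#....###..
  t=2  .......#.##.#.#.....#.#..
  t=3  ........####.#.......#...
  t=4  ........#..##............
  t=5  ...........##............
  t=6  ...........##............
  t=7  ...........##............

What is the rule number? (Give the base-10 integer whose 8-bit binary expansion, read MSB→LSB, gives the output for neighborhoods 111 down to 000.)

104

  ### -> .   bit 7 = 0  t=1,i=8
  ##. -> #   bit 6 = 1  t=0,i=8
  #.# -> #   bit 5 = 1  t=0,i=9
  #.. -> .   bit 4 = 0  t=0,i=5
  .## -> #   bit 3 = 1  t=0,i=7
  .#. -> .   bit 2 = 0  t=0,i=4
  ..# -> .   bit 1 = 0  t=0,i=3
  ... -> .   bit 0 = 0  t=0,i=0
  bits 01101000 = 104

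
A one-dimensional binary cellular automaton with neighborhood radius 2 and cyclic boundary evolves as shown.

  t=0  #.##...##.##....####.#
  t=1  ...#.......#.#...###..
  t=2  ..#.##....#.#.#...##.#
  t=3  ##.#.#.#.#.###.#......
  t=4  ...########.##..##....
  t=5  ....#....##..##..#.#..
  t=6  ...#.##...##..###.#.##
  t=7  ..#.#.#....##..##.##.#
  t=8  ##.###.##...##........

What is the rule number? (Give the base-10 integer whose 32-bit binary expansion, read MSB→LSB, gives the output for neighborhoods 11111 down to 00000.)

  nb #####: next=.  (t=4,i=5, bit31=0)
  nb ####.: next=#  (t=0,i=18, bit30=1)
  nb ###.#: next=#  (t=0,i=19, bit29=1)
  nb ###..: next=#  (t=1,i=19, bit28=1)
  nb ##.##: next=.  (t=0,i=1, bit27=0)
  nb ##.#.: next=.  (t=2,i=20, bit26=0)
  nb ##..#: next=#  (t=4,i=14, bit25=1)
  nb ##...: next=.  (t=0,i=4, bit24=0)
  nb #.###: next=.  (t=3,i=11, bit23=0)
  nb #.##.: next=.  (t=0,i=2, bit22=0)
  nb #.#.#: next=#  (t=2,i=12, bit21=1)
  nb #.#..: next=.  (t=1,i=13, bit20=0)
  nb #..##: next=.  (t=4,i=15, bit19=0)
  nb #..#.: next=#  (t=2,i=1, bit18=1)
  nb #...#: next=.  (t=0,i=5, bit17=0)
  nb #....: next=#  (t=0,i=13, bit16=1)
  nb .####: next=#  (t=0,i=17, bit15=1)
  nb .###.: next=#  (t=1,i=18, bit14=1)
  nb .##.#: next=.  (t=0,i=0, bit13=0)
  nb .##..: next=#  (t=0,i=3, bit12=1)
  nb .#.##: next=#  (t=2,i=3, bit11=1)
  nb .#.#.: next=#  (t=1,i=12, bit10=1)
  nb .#..#: next=#  (t=2,i=0, bit9=1)
  nb .#...: next=#  (t=1,i=4, bit8=1)
  nb ..###: next=.  (t=0,i=16, bit7=0)
  nb ..##.: next=.  (t=0,i=7, bit6=0)
  nb ..#.#: next=.  (t=1,i=11, bit5=0)
  nb ..#..: next=.  (t=1,i=3, bit4=0)
  nb ...##: next=.  (t=0,i=6, bit3=0)
  nb ...#.: next=#  (t=1,i=2, bit2=1)
  nb ....#: next=.  (t=0,i=14, bit1=0)
  nb .....: next=.  (t=1,i=0, bit0=0)
  bits 01110010001001011101111100000100 = 1915084548

1915084548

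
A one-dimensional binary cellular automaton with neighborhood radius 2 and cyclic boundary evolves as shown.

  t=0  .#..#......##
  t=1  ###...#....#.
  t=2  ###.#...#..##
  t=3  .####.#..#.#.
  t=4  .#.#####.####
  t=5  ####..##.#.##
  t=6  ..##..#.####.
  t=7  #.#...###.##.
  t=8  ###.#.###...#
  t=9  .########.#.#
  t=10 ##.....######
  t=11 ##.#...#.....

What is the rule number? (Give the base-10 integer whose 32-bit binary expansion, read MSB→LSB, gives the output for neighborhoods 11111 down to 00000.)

1957908192

  #####|.  b31=0 t=2,i=0
  ####.|#  b30=1 t=2,i=1
  ###.#|#  b29=1 t=2,i=2
  ###..|#  b28=1 t=1,i=2
  ##.##|.  b27=0 t=4,i=8
  ##.#.|#  b26=1 t=0,i=0
  ##..#|.  b25=0 t=5,i=4
  ##...|.  b24=0 t=1,i=3
  #.###|#  b23=1 t=1,i=0
  #.##.|.  b22=0 t=7,i=10
  #.#.#|#  b21=1 t=4,i=1
  #.#..|#  b20=1 t=0,i=1
  #..##|.  b19=0 t=2,i=10
  #..#.|.  b18=0 t=0,i=3
  #...#|#  b17=1 t=1,i=4
  #....|#  b16=1 t=0,i=6
  .####|.  b15=0 t=2,i=12
  .###.|#  b14=1 t=1,i=1
  .##.#|.  b13=0 t=0,i=12
  .##..|.  b12=0 t=6,i=3
  .#.##|#  b11=1 t=1,i=12
  .#.#.|#  b10=1 t=3,i=10
  .#..#|#  b9=1 t=0,i=2
  .#...|.  b8=0 t=0,i=5
  ..###|#  b7=1 t=2,i=11
  ..##.|#  b6=1 t=0,i=11
  ..#.#|#  b5=1 t=1,i=11
  ..#..|.  b4=0 t=0,i=4
  ...##|.  b3=0 t=0,i=10
  ...#.|.  b2=0 t=1,i=5
  ....#|.  b1=0 t=0,i=9
  .....|.  b0=0 t=0,i=7
  bits 01110100101100110100111011100000 = 1957908192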